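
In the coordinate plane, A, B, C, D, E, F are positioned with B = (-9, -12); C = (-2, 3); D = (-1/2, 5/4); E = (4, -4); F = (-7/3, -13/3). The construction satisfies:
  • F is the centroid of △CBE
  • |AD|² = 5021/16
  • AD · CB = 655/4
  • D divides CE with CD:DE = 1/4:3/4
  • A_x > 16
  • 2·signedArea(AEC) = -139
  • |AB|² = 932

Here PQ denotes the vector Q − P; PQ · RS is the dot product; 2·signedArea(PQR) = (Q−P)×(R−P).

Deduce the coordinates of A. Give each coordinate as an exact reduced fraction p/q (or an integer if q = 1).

A = (17, 4)

1. A_x = 17  [2·signedArea(AEC) = -139 ∩ AD · CB = 655/4]
2. A_y = 4  [2·signedArea(AEC) = -139 ∩ AD · CB = 655/4]
   → A = (17, 4)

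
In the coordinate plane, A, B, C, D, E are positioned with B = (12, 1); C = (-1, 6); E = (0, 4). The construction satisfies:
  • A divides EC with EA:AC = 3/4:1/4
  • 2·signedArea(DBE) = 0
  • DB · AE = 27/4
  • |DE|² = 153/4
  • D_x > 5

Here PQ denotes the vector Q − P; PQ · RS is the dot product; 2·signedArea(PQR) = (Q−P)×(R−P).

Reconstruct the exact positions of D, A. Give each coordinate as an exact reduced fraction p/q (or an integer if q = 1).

A = (-3/4, 11/2)
D = (6, 5/2)

1. D_x = 6  [line -3·x + -12·y + 48 = 0 ∩ |DE|² = 153/4]
2. D_y = 5/2  [line -3·x + -12·y + 48 = 0 ∩ |DE|² = 153/4]
   → D = (6, 5/2)
3. A_x = -3/4  [A divides EC with EA:AC = 3/4:1/4]
4. A_y = 11/2  [A divides EC with EA:AC = 3/4:1/4]
   → A = (-3/4, 11/2)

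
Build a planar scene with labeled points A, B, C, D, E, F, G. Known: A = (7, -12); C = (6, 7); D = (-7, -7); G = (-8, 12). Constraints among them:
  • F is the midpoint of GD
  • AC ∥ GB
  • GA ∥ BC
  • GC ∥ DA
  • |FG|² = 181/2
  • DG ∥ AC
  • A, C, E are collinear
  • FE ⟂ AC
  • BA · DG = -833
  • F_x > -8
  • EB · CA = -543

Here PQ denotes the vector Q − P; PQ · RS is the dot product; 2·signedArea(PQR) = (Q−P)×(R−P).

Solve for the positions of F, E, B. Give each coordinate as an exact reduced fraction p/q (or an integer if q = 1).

1. F_x = -15/2  [F is the midpoint of GD]
2. F_y = 5/2  [F is the midpoint of GD]
   → F = (-15/2, 5/2)
3. E_x = 1122/181  [A, C, E are collinear ∩ FE ⟂ AC]
4. E_y = 583/181  [A, C, E are collinear ∩ FE ⟂ AC]
   → E = (1122/181, 583/181)
5. B_x = -9  [GA ∥ BC ∩ AC ∥ GB]
6. B_y = 31  [GA ∥ BC ∩ AC ∥ GB]
   → B = (-9, 31)

B = (-9, 31)
E = (1122/181, 583/181)
F = (-15/2, 5/2)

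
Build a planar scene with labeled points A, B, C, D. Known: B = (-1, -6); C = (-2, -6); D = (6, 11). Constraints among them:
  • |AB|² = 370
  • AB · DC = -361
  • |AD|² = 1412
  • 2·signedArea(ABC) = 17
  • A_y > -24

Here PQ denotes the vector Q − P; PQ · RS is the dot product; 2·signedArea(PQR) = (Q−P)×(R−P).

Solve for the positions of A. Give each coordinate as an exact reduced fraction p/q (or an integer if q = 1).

A = (-10, -23)

1. A_x = -10  [AB · DC = -361 ∩ 2·signedArea(ABC) = 17]
2. A_y = -23  [AB · DC = -361 ∩ 2·signedArea(ABC) = 17]
   → A = (-10, -23)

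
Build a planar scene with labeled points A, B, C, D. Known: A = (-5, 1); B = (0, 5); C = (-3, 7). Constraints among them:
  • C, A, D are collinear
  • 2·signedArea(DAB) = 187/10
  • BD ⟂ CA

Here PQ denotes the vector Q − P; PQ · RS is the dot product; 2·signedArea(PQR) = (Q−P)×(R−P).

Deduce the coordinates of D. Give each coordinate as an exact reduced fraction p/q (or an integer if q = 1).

1. D_x = -33/10  [C, A, D are collinear ∩ BD ⟂ CA]
2. D_y = 61/10  [C, A, D are collinear ∩ BD ⟂ CA]
   → D = (-33/10, 61/10)

D = (-33/10, 61/10)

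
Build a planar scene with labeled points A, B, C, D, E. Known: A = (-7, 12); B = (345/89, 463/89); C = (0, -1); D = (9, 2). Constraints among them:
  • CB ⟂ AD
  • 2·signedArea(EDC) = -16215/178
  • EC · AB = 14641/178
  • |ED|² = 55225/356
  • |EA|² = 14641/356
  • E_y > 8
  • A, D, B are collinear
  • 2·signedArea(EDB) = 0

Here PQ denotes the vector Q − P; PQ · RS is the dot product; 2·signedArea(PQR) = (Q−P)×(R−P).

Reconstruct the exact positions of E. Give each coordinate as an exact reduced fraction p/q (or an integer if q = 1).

E = (-139/89, 1531/178)

1. E_x = -139/89  [2·signedArea(EDB) = 0 ∩ 2·signedArea(EDC) = -16215/178]
2. E_y = 1531/178  [2·signedArea(EDB) = 0 ∩ 2·signedArea(EDC) = -16215/178]
   → E = (-139/89, 1531/178)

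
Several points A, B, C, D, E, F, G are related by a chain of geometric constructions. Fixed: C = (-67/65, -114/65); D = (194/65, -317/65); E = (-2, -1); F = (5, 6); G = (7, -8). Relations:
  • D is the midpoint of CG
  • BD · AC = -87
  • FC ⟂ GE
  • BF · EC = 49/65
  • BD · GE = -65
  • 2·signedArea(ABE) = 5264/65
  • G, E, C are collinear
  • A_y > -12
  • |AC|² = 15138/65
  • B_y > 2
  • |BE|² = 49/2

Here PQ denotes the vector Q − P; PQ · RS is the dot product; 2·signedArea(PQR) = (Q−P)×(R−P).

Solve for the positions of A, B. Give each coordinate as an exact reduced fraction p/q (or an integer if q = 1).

1. B_x = 3/2  [line -63/65·x + 49/65·y + -28/65 = 0 ∩ |BE|² = 49/2]
2. B_y = 5/2  [line -63/65·x + 49/65·y + -28/65 = 0 ∩ |BE|² = 49/2]
   → B = (3/2, 5/2)
3. A_x = 716/65  [2·signedArea(ABE) = 5264/65 ∩ BD · AC = -87]
4. A_y = -723/65  [2·signedArea(ABE) = 5264/65 ∩ BD · AC = -87]
   → A = (716/65, -723/65)

A = (716/65, -723/65)
B = (3/2, 5/2)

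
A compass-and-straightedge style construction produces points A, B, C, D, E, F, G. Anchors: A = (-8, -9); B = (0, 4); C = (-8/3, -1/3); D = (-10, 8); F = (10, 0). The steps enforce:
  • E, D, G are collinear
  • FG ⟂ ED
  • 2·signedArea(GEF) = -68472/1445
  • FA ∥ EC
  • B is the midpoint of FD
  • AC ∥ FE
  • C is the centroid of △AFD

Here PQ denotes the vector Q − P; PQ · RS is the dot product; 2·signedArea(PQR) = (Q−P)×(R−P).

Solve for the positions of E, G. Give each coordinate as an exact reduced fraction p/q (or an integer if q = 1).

1. E_x = 46/3  [FA ∥ EC ∩ AC ∥ FE]
2. E_y = 26/3  [FA ∥ EC ∩ AC ∥ FE]
   → E = (46/3, 26/3)
3. G_x = 14126/1445  [E, D, G are collinear ∩ FG ⟂ ED]
4. G_y = 12312/1445  [E, D, G are collinear ∩ FG ⟂ ED]
   → G = (14126/1445, 12312/1445)

E = (46/3, 26/3)
G = (14126/1445, 12312/1445)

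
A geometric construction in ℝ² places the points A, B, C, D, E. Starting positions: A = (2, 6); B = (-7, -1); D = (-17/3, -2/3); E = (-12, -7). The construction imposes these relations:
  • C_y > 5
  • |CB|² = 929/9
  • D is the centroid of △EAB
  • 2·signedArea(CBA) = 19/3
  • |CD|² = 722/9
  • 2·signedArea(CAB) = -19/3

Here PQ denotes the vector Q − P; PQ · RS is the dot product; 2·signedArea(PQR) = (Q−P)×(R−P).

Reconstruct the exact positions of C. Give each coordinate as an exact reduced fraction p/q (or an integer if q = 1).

C = (2/3, 17/3)

1. C_x = 2/3  [line 7·x + -9·y + 139/3 = 0 ∩ |CB|² = 929/9]
2. C_y = 17/3  [line 7·x + -9·y + 139/3 = 0 ∩ |CB|² = 929/9]
   → C = (2/3, 17/3)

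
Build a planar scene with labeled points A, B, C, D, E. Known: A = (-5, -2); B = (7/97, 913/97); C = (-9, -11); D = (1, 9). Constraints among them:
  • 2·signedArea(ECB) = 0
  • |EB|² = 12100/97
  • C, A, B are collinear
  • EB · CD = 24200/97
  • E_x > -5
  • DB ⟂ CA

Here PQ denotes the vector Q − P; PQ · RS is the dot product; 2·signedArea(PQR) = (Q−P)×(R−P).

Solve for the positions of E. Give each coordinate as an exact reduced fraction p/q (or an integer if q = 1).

E = (-433/97, -77/97)

1. E_x = -433/97  [2·signedArea(ECB) = 0 ∩ EB · CD = 24200/97]
2. E_y = -77/97  [2·signedArea(ECB) = 0 ∩ EB · CD = 24200/97]
   → E = (-433/97, -77/97)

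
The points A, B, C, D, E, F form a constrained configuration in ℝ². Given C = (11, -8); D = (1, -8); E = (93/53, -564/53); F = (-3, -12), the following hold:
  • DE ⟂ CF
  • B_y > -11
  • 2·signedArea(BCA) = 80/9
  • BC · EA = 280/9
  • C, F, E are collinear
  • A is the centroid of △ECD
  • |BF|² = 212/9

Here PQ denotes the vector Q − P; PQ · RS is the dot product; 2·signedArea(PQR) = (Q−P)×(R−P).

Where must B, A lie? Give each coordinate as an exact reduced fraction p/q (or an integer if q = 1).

A = (243/53, -1412/159)
B = (5/3, -32/3)

1. A_x = 243/53  [A is the centroid of △ECD]
2. A_y = -1412/159  [A is the centroid of △ECD]
   → A = (243/53, -1412/159)
3. B_x = 5/3  [2·signedArea(BCA) = 80/9 ∩ BC · EA = 280/9]
4. B_y = -32/3  [2·signedArea(BCA) = 80/9 ∩ BC · EA = 280/9]
   → B = (5/3, -32/3)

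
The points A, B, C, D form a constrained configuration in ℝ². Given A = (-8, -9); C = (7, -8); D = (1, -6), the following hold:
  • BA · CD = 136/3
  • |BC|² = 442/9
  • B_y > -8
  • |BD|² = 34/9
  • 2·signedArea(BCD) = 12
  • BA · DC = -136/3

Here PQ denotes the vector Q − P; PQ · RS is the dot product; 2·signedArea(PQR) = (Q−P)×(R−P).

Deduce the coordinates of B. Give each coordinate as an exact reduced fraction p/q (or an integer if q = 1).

1. B_x = 0  [2·signedArea(BCD) = 12 ∩ BA · CD = 136/3]
2. B_y = -23/3  [2·signedArea(BCD) = 12 ∩ BA · CD = 136/3]
   → B = (0, -23/3)

B = (0, -23/3)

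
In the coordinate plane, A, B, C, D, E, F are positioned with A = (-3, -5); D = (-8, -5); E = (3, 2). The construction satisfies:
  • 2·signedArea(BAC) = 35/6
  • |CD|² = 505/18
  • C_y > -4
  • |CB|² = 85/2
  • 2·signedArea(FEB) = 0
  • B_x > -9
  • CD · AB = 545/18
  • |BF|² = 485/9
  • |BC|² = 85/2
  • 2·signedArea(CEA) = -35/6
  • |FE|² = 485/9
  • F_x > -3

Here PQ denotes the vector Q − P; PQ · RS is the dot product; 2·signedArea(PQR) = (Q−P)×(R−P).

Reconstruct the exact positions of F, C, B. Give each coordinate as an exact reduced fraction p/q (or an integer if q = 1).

1. C_x = -17/6  [line 7·x + -6·y + -19/6 = 0 ∩ |CD|² = 505/18]
2. C_y = -23/6  [line 7·x + -6·y + -19/6 = 0 ∩ |CD|² = 505/18]
   → C = (-17/6, -23/6)
3. B_x = -25/3  [CD · AB = 545/18 ∩ 2·signedArea(BAC) = 35/6]
4. B_y = -22/3  [CD · AB = 545/18 ∩ 2·signedArea(BAC) = 35/6]
   → B = (-25/3, -22/3)
5. F_x = -8/3  [line 28/3·x + -34/3·y + -16/3 = 0 ∩ |BF|² = 485/9]
6. F_y = -8/3  [line 28/3·x + -34/3·y + -16/3 = 0 ∩ |BF|² = 485/9]
   → F = (-8/3, -8/3)

B = (-25/3, -22/3)
C = (-17/6, -23/6)
F = (-8/3, -8/3)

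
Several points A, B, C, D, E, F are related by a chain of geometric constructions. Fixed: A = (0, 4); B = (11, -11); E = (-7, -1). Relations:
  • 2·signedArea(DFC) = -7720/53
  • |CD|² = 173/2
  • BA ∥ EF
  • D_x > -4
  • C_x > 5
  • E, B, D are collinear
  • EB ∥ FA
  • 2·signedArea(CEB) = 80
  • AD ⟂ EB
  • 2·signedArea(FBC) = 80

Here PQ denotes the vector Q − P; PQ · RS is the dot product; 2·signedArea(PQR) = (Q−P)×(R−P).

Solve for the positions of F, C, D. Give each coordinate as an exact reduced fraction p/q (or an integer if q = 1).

C = (11/2, -7/2)
D = (-200/53, -148/53)
F = (-18, 14)

1. F_x = -18  [EB ∥ FA ∩ BA ∥ EF]
2. F_y = 14  [EB ∥ FA ∩ BA ∥ EF]
   → F = (-18, 14)
3. C_x = 11/2  [2·signedArea(CEB) = 80 ∩ 2·signedArea(FBC) = 80]
4. C_y = -7/2  [2·signedArea(CEB) = 80 ∩ 2·signedArea(FBC) = 80]
   → C = (11/2, -7/2)
5. D_x = -200/53  [E, B, D are collinear ∩ AD ⟂ EB]
6. D_y = -148/53  [E, B, D are collinear ∩ AD ⟂ EB]
   → D = (-200/53, -148/53)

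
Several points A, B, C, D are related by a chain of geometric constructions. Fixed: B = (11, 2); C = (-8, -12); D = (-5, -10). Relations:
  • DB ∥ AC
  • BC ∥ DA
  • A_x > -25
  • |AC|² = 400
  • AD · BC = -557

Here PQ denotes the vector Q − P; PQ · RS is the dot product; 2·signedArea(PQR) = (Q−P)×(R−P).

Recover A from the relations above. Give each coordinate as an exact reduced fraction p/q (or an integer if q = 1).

1. A_x = -24  [DB ∥ AC ∩ BC ∥ DA]
2. A_y = -24  [DB ∥ AC ∩ BC ∥ DA]
   → A = (-24, -24)

A = (-24, -24)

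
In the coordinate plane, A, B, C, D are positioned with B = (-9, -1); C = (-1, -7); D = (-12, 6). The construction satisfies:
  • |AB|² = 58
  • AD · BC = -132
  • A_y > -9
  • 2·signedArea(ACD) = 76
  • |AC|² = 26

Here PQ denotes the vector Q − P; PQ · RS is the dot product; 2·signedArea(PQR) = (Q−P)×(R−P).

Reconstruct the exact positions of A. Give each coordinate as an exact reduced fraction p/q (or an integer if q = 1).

1. A_x = -6  [2·signedArea(ACD) = 76 ∩ AD · BC = -132]
2. A_y = -8  [2·signedArea(ACD) = 76 ∩ AD · BC = -132]
   → A = (-6, -8)

A = (-6, -8)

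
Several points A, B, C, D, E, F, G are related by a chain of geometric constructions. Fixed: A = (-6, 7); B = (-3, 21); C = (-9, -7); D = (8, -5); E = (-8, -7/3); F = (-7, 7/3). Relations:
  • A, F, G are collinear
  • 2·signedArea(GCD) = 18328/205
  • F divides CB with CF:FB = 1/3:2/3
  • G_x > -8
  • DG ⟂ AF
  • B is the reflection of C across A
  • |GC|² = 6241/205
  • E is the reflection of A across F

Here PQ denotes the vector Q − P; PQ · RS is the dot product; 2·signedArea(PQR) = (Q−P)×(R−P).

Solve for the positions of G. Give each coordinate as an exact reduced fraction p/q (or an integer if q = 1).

1. G_x = -1608/205  [A, F, G are collinear ∩ DG ⟂ AF]
2. G_y = -329/205  [A, F, G are collinear ∩ DG ⟂ AF]
   → G = (-1608/205, -329/205)

G = (-1608/205, -329/205)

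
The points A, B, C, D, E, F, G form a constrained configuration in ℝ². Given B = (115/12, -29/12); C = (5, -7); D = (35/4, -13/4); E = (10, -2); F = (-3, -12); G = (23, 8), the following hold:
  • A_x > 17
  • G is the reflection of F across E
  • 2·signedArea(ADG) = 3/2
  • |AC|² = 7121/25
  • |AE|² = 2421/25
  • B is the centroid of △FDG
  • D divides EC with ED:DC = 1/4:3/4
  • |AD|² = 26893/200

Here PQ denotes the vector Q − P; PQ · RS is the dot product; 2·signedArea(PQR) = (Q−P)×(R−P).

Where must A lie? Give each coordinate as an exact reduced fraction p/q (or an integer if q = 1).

A = (89/5, 4)

1. A_x = 89/5  [line -45/4·x + 57/4·y + 573/4 = 0 ∩ |AD|² = 26893/200]
2. A_y = 4  [line -45/4·x + 57/4·y + 573/4 = 0 ∩ |AD|² = 26893/200]
   → A = (89/5, 4)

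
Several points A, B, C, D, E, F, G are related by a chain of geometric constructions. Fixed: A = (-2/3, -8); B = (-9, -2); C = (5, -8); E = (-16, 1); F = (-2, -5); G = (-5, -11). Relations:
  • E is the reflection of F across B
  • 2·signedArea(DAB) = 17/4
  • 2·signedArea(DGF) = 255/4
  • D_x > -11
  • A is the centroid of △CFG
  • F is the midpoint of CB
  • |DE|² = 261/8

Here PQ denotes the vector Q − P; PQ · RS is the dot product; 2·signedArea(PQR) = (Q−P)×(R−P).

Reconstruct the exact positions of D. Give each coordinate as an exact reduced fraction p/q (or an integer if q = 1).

1. D_x = -43/4  [2·signedArea(DGF) = 255/4 ∩ 2·signedArea(DAB) = 17/4]
2. D_y = -5/4  [2·signedArea(DGF) = 255/4 ∩ 2·signedArea(DAB) = 17/4]
   → D = (-43/4, -5/4)

D = (-43/4, -5/4)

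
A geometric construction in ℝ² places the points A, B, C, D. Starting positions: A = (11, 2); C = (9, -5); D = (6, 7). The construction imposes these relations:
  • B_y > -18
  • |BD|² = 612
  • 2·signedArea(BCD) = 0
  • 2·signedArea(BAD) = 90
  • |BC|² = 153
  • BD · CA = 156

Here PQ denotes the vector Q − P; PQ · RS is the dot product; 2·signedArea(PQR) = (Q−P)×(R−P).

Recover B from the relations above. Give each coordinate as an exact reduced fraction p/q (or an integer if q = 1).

B = (12, -17)

1. B_x = 12  [2·signedArea(BCD) = 0 ∩ 2·signedArea(BAD) = 90]
2. B_y = -17  [2·signedArea(BCD) = 0 ∩ 2·signedArea(BAD) = 90]
   → B = (12, -17)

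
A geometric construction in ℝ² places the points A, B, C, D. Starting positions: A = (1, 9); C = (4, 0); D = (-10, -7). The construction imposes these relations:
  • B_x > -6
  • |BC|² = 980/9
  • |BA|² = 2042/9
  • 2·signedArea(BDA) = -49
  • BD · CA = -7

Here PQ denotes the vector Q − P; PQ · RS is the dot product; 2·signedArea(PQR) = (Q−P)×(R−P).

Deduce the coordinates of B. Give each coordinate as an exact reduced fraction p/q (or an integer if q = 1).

B = (-16/3, -14/3)

1. B_x = -16/3  [2·signedArea(BDA) = -49 ∩ BD · CA = -7]
2. B_y = -14/3  [2·signedArea(BDA) = -49 ∩ BD · CA = -7]
   → B = (-16/3, -14/3)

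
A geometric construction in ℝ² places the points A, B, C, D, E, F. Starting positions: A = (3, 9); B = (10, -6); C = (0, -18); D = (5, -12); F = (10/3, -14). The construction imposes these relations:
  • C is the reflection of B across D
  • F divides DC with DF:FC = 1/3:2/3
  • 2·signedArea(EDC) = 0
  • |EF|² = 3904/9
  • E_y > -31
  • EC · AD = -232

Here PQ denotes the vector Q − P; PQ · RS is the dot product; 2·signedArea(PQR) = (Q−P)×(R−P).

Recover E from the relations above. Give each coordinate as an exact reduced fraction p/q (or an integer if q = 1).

1. E_x = -10  [2·signedArea(EDC) = 0 ∩ EC · AD = -232]
2. E_y = -30  [2·signedArea(EDC) = 0 ∩ EC · AD = -232]
   → E = (-10, -30)

E = (-10, -30)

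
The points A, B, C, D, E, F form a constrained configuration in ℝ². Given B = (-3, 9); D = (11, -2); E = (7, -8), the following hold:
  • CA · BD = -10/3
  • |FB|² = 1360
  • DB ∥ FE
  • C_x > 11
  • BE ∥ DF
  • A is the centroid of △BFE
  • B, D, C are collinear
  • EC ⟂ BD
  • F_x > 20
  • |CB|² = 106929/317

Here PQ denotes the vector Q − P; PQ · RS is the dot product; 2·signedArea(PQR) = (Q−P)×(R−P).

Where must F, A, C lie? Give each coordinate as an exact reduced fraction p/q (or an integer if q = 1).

1. F_x = 21  [DB ∥ FE ∩ BE ∥ DF]
2. F_y = -19  [DB ∥ FE ∩ BE ∥ DF]
   → F = (21, -19)
3. A_x = 25/3  [A is the centroid of △BFE]
4. A_y = -6  [A is the centroid of △BFE]
   → A = (25/3, -6)
5. C_x = 3627/317  [B, D, C are collinear ∩ EC ⟂ BD]
6. C_y = -744/317  [B, D, C are collinear ∩ EC ⟂ BD]
   → C = (3627/317, -744/317)

A = (25/3, -6)
C = (3627/317, -744/317)
F = (21, -19)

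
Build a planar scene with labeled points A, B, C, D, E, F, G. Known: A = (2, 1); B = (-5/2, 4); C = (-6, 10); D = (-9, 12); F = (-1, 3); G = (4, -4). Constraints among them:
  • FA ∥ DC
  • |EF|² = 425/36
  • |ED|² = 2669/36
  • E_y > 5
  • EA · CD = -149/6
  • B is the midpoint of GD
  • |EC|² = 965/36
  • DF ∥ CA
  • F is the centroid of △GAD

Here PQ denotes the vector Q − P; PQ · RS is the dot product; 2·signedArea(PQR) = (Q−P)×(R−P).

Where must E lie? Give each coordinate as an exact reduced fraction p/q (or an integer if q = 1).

1. E_x = -19/6  [line 3·x + -2·y + 125/6 = 0 ∩ |EF|² = 425/36]
2. E_y = 17/3  [line 3·x + -2·y + 125/6 = 0 ∩ |EF|² = 425/36]
   → E = (-19/6, 17/3)

E = (-19/6, 17/3)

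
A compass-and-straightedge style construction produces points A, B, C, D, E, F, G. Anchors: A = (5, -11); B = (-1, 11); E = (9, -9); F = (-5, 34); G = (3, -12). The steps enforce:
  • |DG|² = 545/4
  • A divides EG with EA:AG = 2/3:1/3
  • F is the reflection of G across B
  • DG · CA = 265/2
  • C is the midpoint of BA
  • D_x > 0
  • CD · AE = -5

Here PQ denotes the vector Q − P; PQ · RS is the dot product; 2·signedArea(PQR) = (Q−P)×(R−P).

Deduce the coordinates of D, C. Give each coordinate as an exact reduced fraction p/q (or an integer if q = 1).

C = (2, 0)
D = (1, -1/2)

1. C_x = 2  [C is the midpoint of BA]
2. C_y = 0  [C is the midpoint of BA]
   → C = (2, 0)
3. D_x = 1  [DG · CA = 265/2 ∩ CD · AE = -5]
4. D_y = -1/2  [DG · CA = 265/2 ∩ CD · AE = -5]
   → D = (1, -1/2)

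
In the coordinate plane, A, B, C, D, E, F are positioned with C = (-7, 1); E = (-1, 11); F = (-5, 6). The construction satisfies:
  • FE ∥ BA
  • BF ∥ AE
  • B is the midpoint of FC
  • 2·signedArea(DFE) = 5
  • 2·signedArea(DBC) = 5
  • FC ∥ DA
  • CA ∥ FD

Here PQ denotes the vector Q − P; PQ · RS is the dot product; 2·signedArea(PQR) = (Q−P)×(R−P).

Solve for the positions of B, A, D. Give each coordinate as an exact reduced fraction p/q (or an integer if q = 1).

A = (-2, 17/2)
B = (-6, 7/2)
D = (0, 27/2)

1. B_x = -6  [B is the midpoint of FC]
2. B_y = 7/2  [B is the midpoint of FC]
   → B = (-6, 7/2)
3. A_x = -2  [BF ∥ AE ∩ FE ∥ BA]
4. A_y = 17/2  [BF ∥ AE ∩ FE ∥ BA]
   → A = (-2, 17/2)
5. D_x = 0  [FC ∥ DA ∩ CA ∥ FD]
6. D_y = 27/2  [FC ∥ DA ∩ CA ∥ FD]
   → D = (0, 27/2)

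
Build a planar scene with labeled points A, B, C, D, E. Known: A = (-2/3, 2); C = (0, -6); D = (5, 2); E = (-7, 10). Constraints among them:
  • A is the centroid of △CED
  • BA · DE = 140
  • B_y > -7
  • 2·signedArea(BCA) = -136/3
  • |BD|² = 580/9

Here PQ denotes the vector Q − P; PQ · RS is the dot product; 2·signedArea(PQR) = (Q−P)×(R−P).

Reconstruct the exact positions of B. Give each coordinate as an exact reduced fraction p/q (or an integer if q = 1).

B = (17/3, -6)

1. B_x = 17/3  [BA · DE = 140 ∩ 2·signedArea(BCA) = -136/3]
2. B_y = -6  [BA · DE = 140 ∩ 2·signedArea(BCA) = -136/3]
   → B = (17/3, -6)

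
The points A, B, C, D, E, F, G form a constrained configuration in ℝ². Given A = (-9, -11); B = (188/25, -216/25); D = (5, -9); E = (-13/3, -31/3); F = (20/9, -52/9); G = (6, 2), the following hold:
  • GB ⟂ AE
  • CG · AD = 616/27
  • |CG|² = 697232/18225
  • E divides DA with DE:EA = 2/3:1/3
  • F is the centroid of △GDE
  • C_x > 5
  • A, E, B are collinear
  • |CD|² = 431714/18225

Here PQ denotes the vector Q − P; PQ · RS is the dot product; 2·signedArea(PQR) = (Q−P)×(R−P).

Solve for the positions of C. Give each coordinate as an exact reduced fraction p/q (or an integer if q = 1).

C = (3542/675, -2794/675)

1. C_x = 3542/675  [line -14·x + -2·y + 1760/27 = 0 ∩ |CG|² = 697232/18225]
2. C_y = -2794/675  [line -14·x + -2·y + 1760/27 = 0 ∩ |CG|² = 697232/18225]
   → C = (3542/675, -2794/675)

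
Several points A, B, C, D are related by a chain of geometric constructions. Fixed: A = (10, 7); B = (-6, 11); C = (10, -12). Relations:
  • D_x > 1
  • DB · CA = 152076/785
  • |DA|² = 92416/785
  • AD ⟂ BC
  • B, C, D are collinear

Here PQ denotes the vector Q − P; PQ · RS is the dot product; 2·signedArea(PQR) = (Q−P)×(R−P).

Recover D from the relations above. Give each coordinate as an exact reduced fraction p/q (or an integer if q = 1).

1. D_x = 858/785  [B, C, D are collinear ∩ AD ⟂ BC]
2. D_y = 631/785  [B, C, D are collinear ∩ AD ⟂ BC]
   → D = (858/785, 631/785)

D = (858/785, 631/785)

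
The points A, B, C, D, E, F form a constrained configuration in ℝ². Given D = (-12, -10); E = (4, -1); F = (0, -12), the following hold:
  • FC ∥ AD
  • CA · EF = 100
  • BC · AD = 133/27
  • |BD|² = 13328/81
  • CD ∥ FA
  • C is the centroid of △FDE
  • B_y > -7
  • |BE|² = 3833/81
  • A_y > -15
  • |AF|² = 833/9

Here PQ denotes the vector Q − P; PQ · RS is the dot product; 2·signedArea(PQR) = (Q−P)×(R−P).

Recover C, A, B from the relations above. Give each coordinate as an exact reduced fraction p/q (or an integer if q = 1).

1. C_x = -8/3  [C is the centroid of △FDE]
2. C_y = -23/3  [C is the centroid of △FDE]
   → C = (-8/3, -23/3)
3. A_x = -28/3  [FC ∥ AD ∩ CD ∥ FA]
4. A_y = -43/3  [FC ∥ AD ∩ CD ∥ FA]
   → A = (-28/3, -43/3)
5. B_x = 4/9  [line 8/3·x + -13/3·y + -838/27 = 0 ∩ |BD|² = 13328/81]
6. B_y = -62/9  [line 8/3·x + -13/3·y + -838/27 = 0 ∩ |BD|² = 13328/81]
   → B = (4/9, -62/9)

A = (-28/3, -43/3)
B = (4/9, -62/9)
C = (-8/3, -23/3)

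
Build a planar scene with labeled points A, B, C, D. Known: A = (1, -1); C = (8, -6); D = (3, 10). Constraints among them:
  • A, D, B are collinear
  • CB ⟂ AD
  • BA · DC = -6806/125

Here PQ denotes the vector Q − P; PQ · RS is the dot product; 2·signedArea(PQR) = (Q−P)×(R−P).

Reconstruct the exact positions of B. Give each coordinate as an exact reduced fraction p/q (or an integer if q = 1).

1. B_x = 43/125  [A, D, B are collinear ∩ CB ⟂ AD]
2. B_y = -576/125  [A, D, B are collinear ∩ CB ⟂ AD]
   → B = (43/125, -576/125)

B = (43/125, -576/125)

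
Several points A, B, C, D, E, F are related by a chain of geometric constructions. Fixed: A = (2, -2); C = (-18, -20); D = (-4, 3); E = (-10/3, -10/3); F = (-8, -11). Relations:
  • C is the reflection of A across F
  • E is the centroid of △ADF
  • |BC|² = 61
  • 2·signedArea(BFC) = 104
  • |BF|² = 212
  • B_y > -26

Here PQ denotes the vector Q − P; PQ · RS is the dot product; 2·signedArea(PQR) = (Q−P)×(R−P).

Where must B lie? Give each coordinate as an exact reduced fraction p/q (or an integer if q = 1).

1. B_x = -12  [line 9·x + -10·y + -142 = 0 ∩ |BC|² = 61]
2. B_y = -25  [line 9·x + -10·y + -142 = 0 ∩ |BC|² = 61]
   → B = (-12, -25)

B = (-12, -25)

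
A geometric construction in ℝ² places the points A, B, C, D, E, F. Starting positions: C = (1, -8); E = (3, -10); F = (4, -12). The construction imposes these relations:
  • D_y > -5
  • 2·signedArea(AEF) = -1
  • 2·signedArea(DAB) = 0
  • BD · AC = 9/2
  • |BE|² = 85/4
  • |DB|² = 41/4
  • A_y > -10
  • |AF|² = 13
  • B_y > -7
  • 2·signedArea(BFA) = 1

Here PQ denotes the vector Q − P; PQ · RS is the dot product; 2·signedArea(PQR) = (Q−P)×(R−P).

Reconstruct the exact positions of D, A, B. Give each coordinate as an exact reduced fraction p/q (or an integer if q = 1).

1. A_x = 2  [line 2·x + 1·y + 5 = 0 ∩ |AF|² = 13]
2. A_y = -9  [line 2·x + 1·y + 5 = 0 ∩ |AF|² = 13]
   → A = (2, -9)
3. B_x = 0  [line -3·x + -2·y + -13 = 0 ∩ |BE|² = 85/4]
4. B_y = -13/2  [line -3·x + -2·y + -13 = 0 ∩ |BE|² = 85/4]
   → B = (0, -13/2)
5. D_x = -2  [2·signedArea(DAB) = 0 ∩ BD · AC = 9/2]
6. D_y = -4  [2·signedArea(DAB) = 0 ∩ BD · AC = 9/2]
   → D = (-2, -4)

A = (2, -9)
B = (0, -13/2)
D = (-2, -4)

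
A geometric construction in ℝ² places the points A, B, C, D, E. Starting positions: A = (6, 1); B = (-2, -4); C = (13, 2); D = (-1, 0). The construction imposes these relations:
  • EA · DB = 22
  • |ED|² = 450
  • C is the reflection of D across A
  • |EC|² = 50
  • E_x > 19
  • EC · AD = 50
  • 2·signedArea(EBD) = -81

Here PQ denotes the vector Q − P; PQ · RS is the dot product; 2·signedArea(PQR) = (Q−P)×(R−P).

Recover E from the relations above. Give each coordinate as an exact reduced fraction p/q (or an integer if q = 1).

1. E_x = 20  [EC · AD = 50 ∩ EA · DB = 22]
2. E_y = 3  [EC · AD = 50 ∩ EA · DB = 22]
   → E = (20, 3)

E = (20, 3)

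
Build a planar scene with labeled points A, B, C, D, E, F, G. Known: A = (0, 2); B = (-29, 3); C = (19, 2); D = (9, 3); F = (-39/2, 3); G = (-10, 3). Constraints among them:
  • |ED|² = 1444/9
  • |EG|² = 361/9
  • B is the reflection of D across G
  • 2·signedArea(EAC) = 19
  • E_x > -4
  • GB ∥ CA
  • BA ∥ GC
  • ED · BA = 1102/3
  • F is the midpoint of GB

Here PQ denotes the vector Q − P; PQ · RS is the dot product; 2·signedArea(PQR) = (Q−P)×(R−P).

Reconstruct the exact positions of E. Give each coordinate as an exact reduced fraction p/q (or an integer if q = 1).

1. E_x = -11/3  [ED · BA = 1102/3 ∩ 2·signedArea(EAC) = 19]
2. E_y = 3  [ED · BA = 1102/3 ∩ 2·signedArea(EAC) = 19]
   → E = (-11/3, 3)

E = (-11/3, 3)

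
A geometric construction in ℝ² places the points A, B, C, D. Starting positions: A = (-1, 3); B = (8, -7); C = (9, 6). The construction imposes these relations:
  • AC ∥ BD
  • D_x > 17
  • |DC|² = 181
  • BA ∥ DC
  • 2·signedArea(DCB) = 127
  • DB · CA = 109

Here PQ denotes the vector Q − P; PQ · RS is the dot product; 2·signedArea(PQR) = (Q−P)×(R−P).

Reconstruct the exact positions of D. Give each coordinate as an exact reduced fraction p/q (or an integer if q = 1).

1. D_x = 18  [BA ∥ DC ∩ AC ∥ BD]
2. D_y = -4  [BA ∥ DC ∩ AC ∥ BD]
   → D = (18, -4)

D = (18, -4)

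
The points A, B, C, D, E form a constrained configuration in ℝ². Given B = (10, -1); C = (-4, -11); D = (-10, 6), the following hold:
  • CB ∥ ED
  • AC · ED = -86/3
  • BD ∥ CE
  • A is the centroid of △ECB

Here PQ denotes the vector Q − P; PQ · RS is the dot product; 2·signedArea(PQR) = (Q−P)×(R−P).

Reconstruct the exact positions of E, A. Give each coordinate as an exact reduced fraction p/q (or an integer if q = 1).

1. E_x = -24  [CB ∥ ED ∩ BD ∥ CE]
2. E_y = -4  [CB ∥ ED ∩ BD ∥ CE]
   → E = (-24, -4)
3. A_x = -6  [A is the centroid of △ECB]
4. A_y = -16/3  [A is the centroid of △ECB]
   → A = (-6, -16/3)

A = (-6, -16/3)
E = (-24, -4)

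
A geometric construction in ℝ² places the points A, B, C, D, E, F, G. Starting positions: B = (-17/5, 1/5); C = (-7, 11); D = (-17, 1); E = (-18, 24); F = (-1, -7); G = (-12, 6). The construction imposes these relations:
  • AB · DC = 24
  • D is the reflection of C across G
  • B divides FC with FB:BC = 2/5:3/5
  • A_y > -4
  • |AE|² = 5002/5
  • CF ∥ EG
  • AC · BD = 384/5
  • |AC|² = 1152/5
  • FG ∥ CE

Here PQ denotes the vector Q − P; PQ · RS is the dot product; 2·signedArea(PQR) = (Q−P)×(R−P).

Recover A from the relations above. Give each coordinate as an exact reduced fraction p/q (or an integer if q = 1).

A = (-11/5, -17/5)

1. A_x = -11/5  [AC · BD = 384/5 ∩ AB · DC = 24]
2. A_y = -17/5  [AC · BD = 384/5 ∩ AB · DC = 24]
   → A = (-11/5, -17/5)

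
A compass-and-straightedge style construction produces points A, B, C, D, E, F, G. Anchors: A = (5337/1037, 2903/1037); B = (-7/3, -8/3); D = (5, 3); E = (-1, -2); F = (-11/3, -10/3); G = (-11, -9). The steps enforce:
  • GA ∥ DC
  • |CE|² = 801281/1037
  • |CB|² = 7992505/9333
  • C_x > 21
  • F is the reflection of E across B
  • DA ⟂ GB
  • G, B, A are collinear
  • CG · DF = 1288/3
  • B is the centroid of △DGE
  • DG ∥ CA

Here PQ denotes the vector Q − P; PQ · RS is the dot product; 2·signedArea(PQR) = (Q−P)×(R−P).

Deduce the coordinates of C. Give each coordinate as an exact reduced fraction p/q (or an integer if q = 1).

C = (21929/1037, 15347/1037)

1. C_x = 21929/1037  [DG ∥ CA ∩ GA ∥ DC]
2. C_y = 15347/1037  [DG ∥ CA ∩ GA ∥ DC]
   → C = (21929/1037, 15347/1037)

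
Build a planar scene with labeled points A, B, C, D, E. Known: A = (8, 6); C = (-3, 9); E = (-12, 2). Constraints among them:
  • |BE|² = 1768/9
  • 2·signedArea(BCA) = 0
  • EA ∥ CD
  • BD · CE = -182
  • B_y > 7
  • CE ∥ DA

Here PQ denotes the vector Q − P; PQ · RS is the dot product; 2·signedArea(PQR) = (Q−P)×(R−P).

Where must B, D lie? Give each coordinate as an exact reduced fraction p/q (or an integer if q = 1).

B = (2/3, 8)
D = (17, 13)

1. D_x = 17  [CE ∥ DA ∩ EA ∥ CD]
2. D_y = 13  [CE ∥ DA ∩ EA ∥ CD]
   → D = (17, 13)
3. B_x = 2/3  [2·signedArea(BCA) = 0 ∩ BD · CE = -182]
4. B_y = 8  [2·signedArea(BCA) = 0 ∩ BD · CE = -182]
   → B = (2/3, 8)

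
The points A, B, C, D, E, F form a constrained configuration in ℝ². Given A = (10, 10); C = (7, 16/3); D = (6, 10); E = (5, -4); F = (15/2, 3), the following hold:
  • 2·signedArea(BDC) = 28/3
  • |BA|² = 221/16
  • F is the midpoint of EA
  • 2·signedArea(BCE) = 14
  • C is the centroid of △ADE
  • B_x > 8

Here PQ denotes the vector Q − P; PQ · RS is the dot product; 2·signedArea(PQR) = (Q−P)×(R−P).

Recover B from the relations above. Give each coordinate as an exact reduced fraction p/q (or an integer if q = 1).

1. B_x = 35/4  [2·signedArea(BCE) = 14 ∩ 2·signedArea(BDC) = 28/3]
2. B_y = 13/2  [2·signedArea(BCE) = 14 ∩ 2·signedArea(BDC) = 28/3]
   → B = (35/4, 13/2)

B = (35/4, 13/2)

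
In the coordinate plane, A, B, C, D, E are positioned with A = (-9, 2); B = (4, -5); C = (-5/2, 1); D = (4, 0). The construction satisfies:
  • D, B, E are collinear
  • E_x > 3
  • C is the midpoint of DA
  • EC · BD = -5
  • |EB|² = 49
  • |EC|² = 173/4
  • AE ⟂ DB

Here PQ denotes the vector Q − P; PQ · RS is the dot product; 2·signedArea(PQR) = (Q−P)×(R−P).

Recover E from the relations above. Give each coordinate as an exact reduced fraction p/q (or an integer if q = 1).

1. E_x = 4  [D, B, E are collinear ∩ AE ⟂ DB]
2. E_y = 2  [D, B, E are collinear ∩ AE ⟂ DB]
   → E = (4, 2)

E = (4, 2)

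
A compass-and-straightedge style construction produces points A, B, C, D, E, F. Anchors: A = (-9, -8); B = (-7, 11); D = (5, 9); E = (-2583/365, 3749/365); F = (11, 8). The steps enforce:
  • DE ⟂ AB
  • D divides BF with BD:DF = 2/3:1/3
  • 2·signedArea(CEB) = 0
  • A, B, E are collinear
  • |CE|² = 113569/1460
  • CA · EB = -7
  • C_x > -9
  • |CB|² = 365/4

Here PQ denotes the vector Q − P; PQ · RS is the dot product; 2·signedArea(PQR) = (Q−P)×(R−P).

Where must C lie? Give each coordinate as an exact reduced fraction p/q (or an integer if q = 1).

C = (-8, 3/2)

1. C_x = -8  [2·signedArea(CEB) = 0 ∩ CA · EB = -7]
2. C_y = 3/2  [2·signedArea(CEB) = 0 ∩ CA · EB = -7]
   → C = (-8, 3/2)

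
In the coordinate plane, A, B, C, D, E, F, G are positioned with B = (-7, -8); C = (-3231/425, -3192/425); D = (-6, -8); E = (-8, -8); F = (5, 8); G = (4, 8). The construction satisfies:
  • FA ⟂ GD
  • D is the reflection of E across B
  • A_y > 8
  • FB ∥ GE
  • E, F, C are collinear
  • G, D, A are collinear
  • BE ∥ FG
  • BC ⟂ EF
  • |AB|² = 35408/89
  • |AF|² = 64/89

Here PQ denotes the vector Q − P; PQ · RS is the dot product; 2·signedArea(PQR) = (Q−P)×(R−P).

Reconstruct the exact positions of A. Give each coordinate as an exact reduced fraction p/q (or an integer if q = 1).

1. A_x = 381/89  [G, D, A are collinear ∩ FA ⟂ GD]
2. A_y = 752/89  [G, D, A are collinear ∩ FA ⟂ GD]
   → A = (381/89, 752/89)

A = (381/89, 752/89)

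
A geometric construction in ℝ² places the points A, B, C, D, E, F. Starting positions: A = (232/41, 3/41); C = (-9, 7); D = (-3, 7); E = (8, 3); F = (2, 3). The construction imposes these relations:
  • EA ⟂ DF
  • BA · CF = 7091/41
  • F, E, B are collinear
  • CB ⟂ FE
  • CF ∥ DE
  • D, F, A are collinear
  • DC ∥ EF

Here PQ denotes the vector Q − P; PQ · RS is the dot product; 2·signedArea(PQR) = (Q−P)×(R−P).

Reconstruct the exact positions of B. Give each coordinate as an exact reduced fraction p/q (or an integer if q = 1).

B = (-9, 3)

1. B_x = -9  [F, E, B are collinear ∩ CB ⟂ FE]
2. B_y = 3  [F, E, B are collinear ∩ CB ⟂ FE]
   → B = (-9, 3)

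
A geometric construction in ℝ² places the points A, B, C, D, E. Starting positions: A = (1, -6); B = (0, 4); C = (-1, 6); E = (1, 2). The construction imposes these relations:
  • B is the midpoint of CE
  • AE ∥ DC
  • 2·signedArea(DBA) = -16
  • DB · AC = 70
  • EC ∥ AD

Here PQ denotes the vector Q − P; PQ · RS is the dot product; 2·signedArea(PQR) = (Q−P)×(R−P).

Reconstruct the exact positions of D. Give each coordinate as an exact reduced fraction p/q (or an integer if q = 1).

D = (-1, -2)

1. D_x = -1  [AE ∥ DC ∩ EC ∥ AD]
2. D_y = -2  [AE ∥ DC ∩ EC ∥ AD]
   → D = (-1, -2)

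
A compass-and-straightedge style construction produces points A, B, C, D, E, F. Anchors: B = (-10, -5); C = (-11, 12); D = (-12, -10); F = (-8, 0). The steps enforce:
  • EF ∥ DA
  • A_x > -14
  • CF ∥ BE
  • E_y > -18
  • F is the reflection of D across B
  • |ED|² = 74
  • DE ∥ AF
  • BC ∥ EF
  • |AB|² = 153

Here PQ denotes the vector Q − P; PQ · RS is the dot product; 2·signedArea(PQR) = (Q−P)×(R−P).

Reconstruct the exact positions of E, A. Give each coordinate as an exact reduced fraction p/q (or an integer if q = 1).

1. E_x = -7  [BC ∥ EF ∩ CF ∥ BE]
2. E_y = -17  [BC ∥ EF ∩ CF ∥ BE]
   → E = (-7, -17)
3. A_x = -13  [DE ∥ AF ∩ EF ∥ DA]
4. A_y = 7  [DE ∥ AF ∩ EF ∥ DA]
   → A = (-13, 7)

A = (-13, 7)
E = (-7, -17)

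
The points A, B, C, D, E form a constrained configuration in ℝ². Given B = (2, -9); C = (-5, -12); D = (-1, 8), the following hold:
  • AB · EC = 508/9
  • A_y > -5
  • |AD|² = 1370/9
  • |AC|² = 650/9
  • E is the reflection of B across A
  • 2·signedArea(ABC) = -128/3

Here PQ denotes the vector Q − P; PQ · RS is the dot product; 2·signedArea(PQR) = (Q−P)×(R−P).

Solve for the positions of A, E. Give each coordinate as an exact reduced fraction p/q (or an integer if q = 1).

A = (-4/3, -13/3)
E = (-14/3, 1/3)

1. A_x = -4/3  [line 3·x + -7·y + -79/3 = 0 ∩ |AC|² = 650/9]
2. A_y = -13/3  [line 3·x + -7·y + -79/3 = 0 ∩ |AC|² = 650/9]
   → A = (-4/3, -13/3)
3. E_x = -14/3  [AB · EC = 508/9 ∩ E is the reflection of B across A]
4. E_y = 1/3  [AB · EC = 508/9 ∩ E is the reflection of B across A]
   → E = (-14/3, 1/3)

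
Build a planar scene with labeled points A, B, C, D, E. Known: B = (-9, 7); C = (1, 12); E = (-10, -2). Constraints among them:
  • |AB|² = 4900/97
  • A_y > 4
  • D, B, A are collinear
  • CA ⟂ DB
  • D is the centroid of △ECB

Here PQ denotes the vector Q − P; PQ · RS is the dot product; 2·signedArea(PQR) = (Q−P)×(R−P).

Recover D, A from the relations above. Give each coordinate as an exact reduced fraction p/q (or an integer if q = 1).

1. D_x = -6  [D is the centroid of △ECB]
2. D_y = 17/3  [D is the centroid of △ECB]
   → D = (-6, 17/3)
3. A_x = -243/97  [D, B, A are collinear ∩ CA ⟂ DB]
4. A_y = 399/97  [D, B, A are collinear ∩ CA ⟂ DB]
   → A = (-243/97, 399/97)

A = (-243/97, 399/97)
D = (-6, 17/3)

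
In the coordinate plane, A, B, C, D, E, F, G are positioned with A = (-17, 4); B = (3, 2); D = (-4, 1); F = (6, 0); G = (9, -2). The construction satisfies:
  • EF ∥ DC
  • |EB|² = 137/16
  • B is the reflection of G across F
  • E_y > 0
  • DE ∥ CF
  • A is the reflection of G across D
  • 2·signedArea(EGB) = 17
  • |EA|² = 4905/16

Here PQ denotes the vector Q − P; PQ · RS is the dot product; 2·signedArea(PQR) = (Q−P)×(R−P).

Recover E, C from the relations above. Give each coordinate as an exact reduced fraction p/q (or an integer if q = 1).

1. E_x = 1/4  [line -4·x + -6·y + 7 = 0 ∩ |EB|² = 137/16]
2. E_y = 1  [line -4·x + -6·y + 7 = 0 ∩ |EB|² = 137/16]
   → E = (1/4, 1)
3. C_x = 7/4  [DE ∥ CF ∩ EF ∥ DC]
4. C_y = 0  [DE ∥ CF ∩ EF ∥ DC]
   → C = (7/4, 0)

C = (7/4, 0)
E = (1/4, 1)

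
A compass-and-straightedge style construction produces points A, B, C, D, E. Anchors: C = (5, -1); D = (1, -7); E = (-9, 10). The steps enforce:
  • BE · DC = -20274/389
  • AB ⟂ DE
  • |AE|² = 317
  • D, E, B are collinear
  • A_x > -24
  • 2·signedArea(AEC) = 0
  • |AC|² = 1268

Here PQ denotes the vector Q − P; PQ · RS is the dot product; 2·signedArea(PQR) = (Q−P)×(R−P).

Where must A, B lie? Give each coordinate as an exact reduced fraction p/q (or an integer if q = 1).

A = (-23, 21)
B = (-6771/389, 9449/389)

1. B_x = -6771/389  [D, E, B are collinear ∩ BE · DC = -20274/389]
2. B_y = 9449/389  [D, E, B are collinear ∩ BE · DC = -20274/389]
   → B = (-6771/389, 9449/389)
3. A_x = -23  [2·signedArea(AEC) = 0 ∩ AB ⟂ DE]
4. A_y = 21  [2·signedArea(AEC) = 0 ∩ AB ⟂ DE]
   → A = (-23, 21)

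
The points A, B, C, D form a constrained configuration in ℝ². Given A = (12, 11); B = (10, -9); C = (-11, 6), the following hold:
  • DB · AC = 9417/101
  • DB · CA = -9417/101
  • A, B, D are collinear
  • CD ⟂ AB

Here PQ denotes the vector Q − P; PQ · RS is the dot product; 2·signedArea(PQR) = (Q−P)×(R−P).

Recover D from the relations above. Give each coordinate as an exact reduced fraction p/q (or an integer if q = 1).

1. D_x = 1139/101  [A, B, D are collinear ∩ CD ⟂ AB]
2. D_y = 381/101  [A, B, D are collinear ∩ CD ⟂ AB]
   → D = (1139/101, 381/101)

D = (1139/101, 381/101)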